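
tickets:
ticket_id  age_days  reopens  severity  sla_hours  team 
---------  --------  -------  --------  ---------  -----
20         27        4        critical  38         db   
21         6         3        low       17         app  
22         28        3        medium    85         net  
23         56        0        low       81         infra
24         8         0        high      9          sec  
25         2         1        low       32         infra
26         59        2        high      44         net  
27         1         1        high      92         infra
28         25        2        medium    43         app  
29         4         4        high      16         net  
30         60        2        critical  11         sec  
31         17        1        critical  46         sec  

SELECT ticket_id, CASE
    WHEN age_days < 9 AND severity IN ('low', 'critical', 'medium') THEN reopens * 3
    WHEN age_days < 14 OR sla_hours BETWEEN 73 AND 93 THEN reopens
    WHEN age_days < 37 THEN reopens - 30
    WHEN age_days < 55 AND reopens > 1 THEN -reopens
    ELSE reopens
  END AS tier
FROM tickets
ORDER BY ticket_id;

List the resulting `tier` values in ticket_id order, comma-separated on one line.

-26, 9, 3, 0, 0, 3, 2, 1, -28, 4, 2, -29

ticket_id=20: age_days < 37 → -26
ticket_id=21: age_days < 9 AND severity IN ('low', 'critical', 'medium') → 9
ticket_id=22: age_days < 14 OR sla_hours BETWEEN 73 AND 93 → 3
ticket_id=23: age_days < 14 OR sla_hours BETWEEN 73 AND 93 → 0
ticket_id=24: age_days < 14 OR sla_hours BETWEEN 73 AND 93 → 0
ticket_id=25: age_days < 9 AND severity IN ('low', 'critical', 'medium') → 3
ticket_id=26: ELSE → 2
ticket_id=27: age_days < 14 OR sla_hours BETWEEN 73 AND 93 → 1
ticket_id=28: age_days < 37 → -28
ticket_id=29: age_days < 14 OR sla_hours BETWEEN 73 AND 93 → 4
ticket_id=30: ELSE → 2
ticket_id=31: age_days < 37 → -29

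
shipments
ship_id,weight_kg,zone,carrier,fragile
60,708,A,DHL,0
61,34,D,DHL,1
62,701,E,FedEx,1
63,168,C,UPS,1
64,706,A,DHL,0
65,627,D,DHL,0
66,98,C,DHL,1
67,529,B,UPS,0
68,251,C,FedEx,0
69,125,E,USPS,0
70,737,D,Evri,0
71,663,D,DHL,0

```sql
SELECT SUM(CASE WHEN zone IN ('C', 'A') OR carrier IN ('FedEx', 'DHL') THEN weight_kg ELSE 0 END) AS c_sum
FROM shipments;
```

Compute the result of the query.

ship_id=60: ✓ → 708
ship_id=61: ✓ → 34
ship_id=62: ✓ → 701
ship_id=63: ✓ → 168
ship_id=64: ✓ → 706
ship_id=65: ✓ → 627
ship_id=66: ✓ → 98
ship_id=67: ✗
ship_id=68: ✓ → 251
ship_id=69: ✗
ship_id=70: ✗
ship_id=71: ✓ → 663
c_sum = 708 + 34 + 701 + 168 + 706 + 627 + 98 + 251 + 663 = 3956

3956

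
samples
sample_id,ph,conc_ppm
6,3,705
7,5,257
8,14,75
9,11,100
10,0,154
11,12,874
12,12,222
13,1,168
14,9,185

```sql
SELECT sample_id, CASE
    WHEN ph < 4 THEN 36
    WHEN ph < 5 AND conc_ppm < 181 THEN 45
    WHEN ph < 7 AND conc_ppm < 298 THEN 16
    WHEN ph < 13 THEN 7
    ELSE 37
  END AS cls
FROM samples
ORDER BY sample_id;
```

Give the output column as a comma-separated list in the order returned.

sample_id=6: ph < 4 → 36
sample_id=7: ph < 7 AND conc_ppm < 298 → 16
sample_id=8: ELSE → 37
sample_id=9: ph < 13 → 7
sample_id=10: ph < 4 → 36
sample_id=11: ph < 13 → 7
sample_id=12: ph < 13 → 7
sample_id=13: ph < 4 → 36
sample_id=14: ph < 13 → 7

36, 16, 37, 7, 36, 7, 7, 36, 7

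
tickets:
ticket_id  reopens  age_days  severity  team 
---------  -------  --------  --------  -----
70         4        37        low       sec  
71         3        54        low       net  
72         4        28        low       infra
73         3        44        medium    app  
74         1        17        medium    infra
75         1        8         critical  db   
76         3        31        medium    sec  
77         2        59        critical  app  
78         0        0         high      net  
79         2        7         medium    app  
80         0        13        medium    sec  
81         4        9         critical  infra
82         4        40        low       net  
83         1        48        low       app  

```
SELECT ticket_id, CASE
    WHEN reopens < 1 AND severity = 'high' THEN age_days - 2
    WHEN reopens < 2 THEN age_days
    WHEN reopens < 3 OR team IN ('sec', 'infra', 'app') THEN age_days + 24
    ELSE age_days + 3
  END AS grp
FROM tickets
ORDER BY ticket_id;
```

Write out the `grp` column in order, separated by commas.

61, 57, 52, 68, 17, 8, 55, 83, -2, 31, 13, 33, 43, 48

ticket_id=70: reopens < 3 OR team IN ('sec', 'infra', 'app') → 61
ticket_id=71: ELSE → 57
ticket_id=72: reopens < 3 OR team IN ('sec', 'infra', 'app') → 52
ticket_id=73: reopens < 3 OR team IN ('sec', 'infra', 'app') → 68
ticket_id=74: reopens < 2 → 17
ticket_id=75: reopens < 2 → 8
ticket_id=76: reopens < 3 OR team IN ('sec', 'infra', 'app') → 55
ticket_id=77: reopens < 3 OR team IN ('sec', 'infra', 'app') → 83
ticket_id=78: reopens < 1 AND severity = 'high' → -2
ticket_id=79: reopens < 3 OR team IN ('sec', 'infra', 'app') → 31
ticket_id=80: reopens < 2 → 13
ticket_id=81: reopens < 3 OR team IN ('sec', 'infra', 'app') → 33
ticket_id=82: ELSE → 43
ticket_id=83: reopens < 2 → 48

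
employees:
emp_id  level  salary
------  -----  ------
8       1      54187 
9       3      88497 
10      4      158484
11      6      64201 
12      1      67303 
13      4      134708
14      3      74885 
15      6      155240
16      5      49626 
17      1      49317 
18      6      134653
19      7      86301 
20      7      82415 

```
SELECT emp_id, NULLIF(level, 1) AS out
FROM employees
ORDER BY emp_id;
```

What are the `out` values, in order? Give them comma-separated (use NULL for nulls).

emp_id=8: level=1 vs 1: equal → NULL
emp_id=9: level=3 vs 1: differ → 3
emp_id=10: level=4 vs 1: differ → 4
emp_id=11: level=6 vs 1: differ → 6
emp_id=12: level=1 vs 1: equal → NULL
emp_id=13: level=4 vs 1: differ → 4
emp_id=14: level=3 vs 1: differ → 3
emp_id=15: level=6 vs 1: differ → 6
emp_id=16: level=5 vs 1: differ → 5
emp_id=17: level=1 vs 1: equal → NULL
emp_id=18: level=6 vs 1: differ → 6
emp_id=19: level=7 vs 1: differ → 7
emp_id=20: level=7 vs 1: differ → 7

NULL, 3, 4, 6, NULL, 4, 3, 6, 5, NULL, 6, 7, 7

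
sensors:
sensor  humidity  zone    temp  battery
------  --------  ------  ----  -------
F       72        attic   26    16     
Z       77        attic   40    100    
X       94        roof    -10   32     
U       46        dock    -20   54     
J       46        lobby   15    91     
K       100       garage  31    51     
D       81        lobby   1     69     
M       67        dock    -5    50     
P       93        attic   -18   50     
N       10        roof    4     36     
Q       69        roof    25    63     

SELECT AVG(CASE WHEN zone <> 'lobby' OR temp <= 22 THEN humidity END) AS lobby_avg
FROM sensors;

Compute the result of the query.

68.6363636364

sensor=F: ✓ → 72
sensor=Z: ✓ → 77
sensor=X: ✓ → 94
sensor=U: ✓ → 46
sensor=J: ✓ → 46
sensor=K: ✓ → 100
sensor=D: ✓ → 81
sensor=M: ✓ → 67
sensor=P: ✓ → 93
sensor=N: ✓ → 10
sensor=Q: ✓ → 69
lobby_avg = (72 + 77 + 94 + 46 + 46 + 100 + 81 + 67 + 93 + 10 + 69) / 11 = 68.6363636364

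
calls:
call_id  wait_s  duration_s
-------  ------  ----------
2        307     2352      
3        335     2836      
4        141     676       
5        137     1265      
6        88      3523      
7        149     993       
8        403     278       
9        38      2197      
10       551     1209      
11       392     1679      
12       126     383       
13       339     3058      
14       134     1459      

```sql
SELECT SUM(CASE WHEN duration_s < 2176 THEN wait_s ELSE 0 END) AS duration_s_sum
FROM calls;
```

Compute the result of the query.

call_id=2: ✗
call_id=3: ✗
call_id=4: ✓ → 141
call_id=5: ✓ → 137
call_id=6: ✗
call_id=7: ✓ → 149
call_id=8: ✓ → 403
call_id=9: ✗
call_id=10: ✓ → 551
call_id=11: ✓ → 392
call_id=12: ✓ → 126
call_id=13: ✗
call_id=14: ✓ → 134
duration_s_sum = 141 + 137 + 149 + 403 + 551 + 392 + 126 + 134 = 2033

2033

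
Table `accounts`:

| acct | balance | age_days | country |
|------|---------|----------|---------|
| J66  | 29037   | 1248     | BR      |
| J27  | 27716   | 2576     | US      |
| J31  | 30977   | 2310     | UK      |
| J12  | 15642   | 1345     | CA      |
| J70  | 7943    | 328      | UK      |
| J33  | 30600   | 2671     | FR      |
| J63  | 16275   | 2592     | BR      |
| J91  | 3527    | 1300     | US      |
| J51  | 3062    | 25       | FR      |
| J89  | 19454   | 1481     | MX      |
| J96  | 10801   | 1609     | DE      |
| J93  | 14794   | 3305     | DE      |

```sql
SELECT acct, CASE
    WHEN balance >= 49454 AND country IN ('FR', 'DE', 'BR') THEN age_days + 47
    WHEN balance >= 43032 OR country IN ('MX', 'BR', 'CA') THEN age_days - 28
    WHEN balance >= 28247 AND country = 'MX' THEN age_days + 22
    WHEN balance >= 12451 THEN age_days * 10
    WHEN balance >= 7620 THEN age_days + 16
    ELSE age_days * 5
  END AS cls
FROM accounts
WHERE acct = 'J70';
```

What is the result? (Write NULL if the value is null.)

acct = J70: balance=7943, age_days=328, country=UK.
balance >= 49454 AND country IN ('FR', 'DE', 'BR') → false
balance >= 43032 OR country IN ('MX', 'BR', 'CA') → false
balance >= 28247 AND country = 'MX' → false
balance >= 12451 → false
balance >= 7620 → true → 344

344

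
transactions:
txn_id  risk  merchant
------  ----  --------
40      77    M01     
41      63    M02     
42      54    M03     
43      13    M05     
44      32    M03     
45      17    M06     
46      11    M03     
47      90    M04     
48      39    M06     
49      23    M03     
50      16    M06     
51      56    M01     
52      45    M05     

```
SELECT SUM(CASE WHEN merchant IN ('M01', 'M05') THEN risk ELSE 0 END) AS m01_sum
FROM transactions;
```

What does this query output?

txn_id=40: ✓ → 77
txn_id=41: ✗
txn_id=42: ✗
txn_id=43: ✓ → 13
txn_id=44: ✗
txn_id=45: ✗
txn_id=46: ✗
txn_id=47: ✗
txn_id=48: ✗
txn_id=49: ✗
txn_id=50: ✗
txn_id=51: ✓ → 56
txn_id=52: ✓ → 45
m01_sum = 77 + 13 + 56 + 45 = 191

191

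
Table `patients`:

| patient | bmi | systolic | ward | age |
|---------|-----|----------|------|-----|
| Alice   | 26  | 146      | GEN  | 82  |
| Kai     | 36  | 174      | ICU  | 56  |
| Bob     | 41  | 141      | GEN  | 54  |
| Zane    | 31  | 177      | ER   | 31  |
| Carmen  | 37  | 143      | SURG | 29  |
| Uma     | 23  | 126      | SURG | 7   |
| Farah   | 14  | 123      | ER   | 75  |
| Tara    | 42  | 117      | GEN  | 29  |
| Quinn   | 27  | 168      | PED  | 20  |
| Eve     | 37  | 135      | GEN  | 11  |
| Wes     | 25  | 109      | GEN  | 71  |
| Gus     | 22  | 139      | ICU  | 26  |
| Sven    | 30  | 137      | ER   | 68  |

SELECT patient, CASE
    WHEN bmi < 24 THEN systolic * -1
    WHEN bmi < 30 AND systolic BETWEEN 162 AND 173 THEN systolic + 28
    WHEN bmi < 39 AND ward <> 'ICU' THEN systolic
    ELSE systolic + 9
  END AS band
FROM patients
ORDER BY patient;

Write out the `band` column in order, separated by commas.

146, 150, 143, 135, -123, -139, 183, 196, 137, 126, -126, 109, 177

patient=Alice: bmi < 39 AND ward <> 'ICU' → 146
patient=Bob: ELSE → 150
patient=Carmen: bmi < 39 AND ward <> 'ICU' → 143
patient=Eve: bmi < 39 AND ward <> 'ICU' → 135
patient=Farah: bmi < 24 → -123
patient=Gus: bmi < 24 → -139
patient=Kai: ELSE → 183
patient=Quinn: bmi < 30 AND systolic BETWEEN 162 AND 173 → 196
patient=Sven: bmi < 39 AND ward <> 'ICU' → 137
patient=Tara: ELSE → 126
patient=Uma: bmi < 24 → -126
patient=Wes: bmi < 39 AND ward <> 'ICU' → 109
patient=Zane: bmi < 39 AND ward <> 'ICU' → 177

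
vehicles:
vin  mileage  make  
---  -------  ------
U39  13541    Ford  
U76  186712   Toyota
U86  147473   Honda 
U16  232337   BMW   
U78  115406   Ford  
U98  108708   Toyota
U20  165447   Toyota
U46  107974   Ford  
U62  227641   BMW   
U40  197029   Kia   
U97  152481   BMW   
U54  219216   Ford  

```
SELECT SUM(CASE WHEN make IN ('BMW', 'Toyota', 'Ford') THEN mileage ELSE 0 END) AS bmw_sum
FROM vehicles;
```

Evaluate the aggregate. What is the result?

1529463

vin=U39: ✓ → 13541
vin=U76: ✓ → 186712
vin=U86: ✗
vin=U16: ✓ → 232337
vin=U78: ✓ → 115406
vin=U98: ✓ → 108708
vin=U20: ✓ → 165447
vin=U46: ✓ → 107974
vin=U62: ✓ → 227641
vin=U40: ✗
vin=U97: ✓ → 152481
vin=U54: ✓ → 219216
bmw_sum = 13541 + 186712 + 232337 + 115406 + 108708 + 165447 + 107974 + 227641 + 152481 + 219216 = 1529463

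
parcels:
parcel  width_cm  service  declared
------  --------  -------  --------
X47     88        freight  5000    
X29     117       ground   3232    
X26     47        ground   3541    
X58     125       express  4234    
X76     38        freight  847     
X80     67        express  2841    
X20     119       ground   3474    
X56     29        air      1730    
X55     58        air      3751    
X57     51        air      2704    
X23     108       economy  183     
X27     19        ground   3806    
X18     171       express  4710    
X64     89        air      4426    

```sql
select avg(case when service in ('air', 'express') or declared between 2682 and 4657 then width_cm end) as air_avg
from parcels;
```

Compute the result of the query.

parcel=X47: ✗
parcel=X29: ✓ → 117
parcel=X26: ✓ → 47
parcel=X58: ✓ → 125
parcel=X76: ✗
parcel=X80: ✓ → 67
parcel=X20: ✓ → 119
parcel=X56: ✓ → 29
parcel=X55: ✓ → 58
parcel=X57: ✓ → 51
parcel=X23: ✗
parcel=X27: ✓ → 19
parcel=X18: ✓ → 171
parcel=X64: ✓ → 89
air_avg = (117 + 47 + 125 + 67 + 119 + 29 + 58 + 51 + 19 + 171 + 89) / 11 = 81.0909090909

81.0909090909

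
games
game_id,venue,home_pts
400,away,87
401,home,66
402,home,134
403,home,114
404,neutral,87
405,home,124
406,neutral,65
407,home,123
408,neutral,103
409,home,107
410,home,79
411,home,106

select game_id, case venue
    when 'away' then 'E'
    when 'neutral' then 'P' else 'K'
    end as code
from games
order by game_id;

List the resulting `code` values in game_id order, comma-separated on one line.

game_id=400: venue='away' → E
game_id=401: ELSE → K
game_id=402: ELSE → K
game_id=403: ELSE → K
game_id=404: venue='neutral' → P
game_id=405: ELSE → K
game_id=406: venue='neutral' → P
game_id=407: ELSE → K
game_id=408: venue='neutral' → P
game_id=409: ELSE → K
game_id=410: ELSE → K
game_id=411: ELSE → K

E, K, K, K, P, K, P, K, P, K, K, K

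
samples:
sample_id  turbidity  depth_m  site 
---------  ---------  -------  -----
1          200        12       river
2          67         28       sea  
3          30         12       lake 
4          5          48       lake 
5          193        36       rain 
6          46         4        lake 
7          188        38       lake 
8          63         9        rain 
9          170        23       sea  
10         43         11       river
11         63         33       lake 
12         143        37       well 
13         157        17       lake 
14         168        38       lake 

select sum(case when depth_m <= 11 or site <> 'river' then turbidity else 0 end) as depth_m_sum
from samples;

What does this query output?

1336

sample_id=1: ✗
sample_id=2: ✓ → 67
sample_id=3: ✓ → 30
sample_id=4: ✓ → 5
sample_id=5: ✓ → 193
sample_id=6: ✓ → 46
sample_id=7: ✓ → 188
sample_id=8: ✓ → 63
sample_id=9: ✓ → 170
sample_id=10: ✓ → 43
sample_id=11: ✓ → 63
sample_id=12: ✓ → 143
sample_id=13: ✓ → 157
sample_id=14: ✓ → 168
depth_m_sum = 67 + 30 + 5 + 193 + 46 + 188 + 63 + 170 + 43 + 63 + 143 + 157 + 168 = 1336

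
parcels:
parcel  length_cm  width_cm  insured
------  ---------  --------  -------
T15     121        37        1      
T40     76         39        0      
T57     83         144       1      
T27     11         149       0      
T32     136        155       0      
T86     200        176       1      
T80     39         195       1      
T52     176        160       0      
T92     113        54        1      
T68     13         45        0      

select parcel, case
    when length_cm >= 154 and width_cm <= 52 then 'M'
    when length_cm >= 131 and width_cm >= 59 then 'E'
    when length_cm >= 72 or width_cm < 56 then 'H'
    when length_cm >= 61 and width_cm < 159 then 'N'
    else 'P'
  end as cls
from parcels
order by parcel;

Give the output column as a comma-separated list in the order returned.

H, P, E, H, E, H, H, P, E, H

parcel=T15: length_cm >= 72 or width_cm < 56 → H
parcel=T27: ELSE → P
parcel=T32: length_cm >= 131 and width_cm >= 59 → E
parcel=T40: length_cm >= 72 or width_cm < 56 → H
parcel=T52: length_cm >= 131 and width_cm >= 59 → E
parcel=T57: length_cm >= 72 or width_cm < 56 → H
parcel=T68: length_cm >= 72 or width_cm < 56 → H
parcel=T80: ELSE → P
parcel=T86: length_cm >= 131 and width_cm >= 59 → E
parcel=T92: length_cm >= 72 or width_cm < 56 → H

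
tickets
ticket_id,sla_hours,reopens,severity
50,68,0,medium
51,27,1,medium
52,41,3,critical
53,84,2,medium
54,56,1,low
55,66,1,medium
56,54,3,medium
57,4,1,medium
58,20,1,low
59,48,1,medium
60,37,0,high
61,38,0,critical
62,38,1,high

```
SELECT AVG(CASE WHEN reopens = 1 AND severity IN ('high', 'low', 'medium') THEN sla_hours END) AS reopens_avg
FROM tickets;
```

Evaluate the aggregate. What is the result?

37

ticket_id=50: ✗
ticket_id=51: ✓ → 27
ticket_id=52: ✗
ticket_id=53: ✗
ticket_id=54: ✓ → 56
ticket_id=55: ✓ → 66
ticket_id=56: ✗
ticket_id=57: ✓ → 4
ticket_id=58: ✓ → 20
ticket_id=59: ✓ → 48
ticket_id=60: ✗
ticket_id=61: ✗
ticket_id=62: ✓ → 38
reopens_avg = (27 + 56 + 66 + 4 + 20 + 48 + 38) / 7 = 37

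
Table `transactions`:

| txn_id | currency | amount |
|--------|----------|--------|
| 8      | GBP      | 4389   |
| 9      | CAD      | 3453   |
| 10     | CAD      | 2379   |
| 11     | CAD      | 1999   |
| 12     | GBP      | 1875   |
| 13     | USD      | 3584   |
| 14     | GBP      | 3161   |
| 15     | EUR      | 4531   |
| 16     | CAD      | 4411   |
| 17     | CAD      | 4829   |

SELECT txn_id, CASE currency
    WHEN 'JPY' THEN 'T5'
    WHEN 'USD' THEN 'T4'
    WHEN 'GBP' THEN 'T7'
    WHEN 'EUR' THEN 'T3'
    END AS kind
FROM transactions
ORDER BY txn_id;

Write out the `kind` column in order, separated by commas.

txn_id=8: currency='GBP' → T7
txn_id=9: (no match → NULL) → NULL
txn_id=10: (no match → NULL) → NULL
txn_id=11: (no match → NULL) → NULL
txn_id=12: currency='GBP' → T7
txn_id=13: currency='USD' → T4
txn_id=14: currency='GBP' → T7
txn_id=15: currency='EUR' → T3
txn_id=16: (no match → NULL) → NULL
txn_id=17: (no match → NULL) → NULL

T7, NULL, NULL, NULL, T7, T4, T7, T3, NULL, NULL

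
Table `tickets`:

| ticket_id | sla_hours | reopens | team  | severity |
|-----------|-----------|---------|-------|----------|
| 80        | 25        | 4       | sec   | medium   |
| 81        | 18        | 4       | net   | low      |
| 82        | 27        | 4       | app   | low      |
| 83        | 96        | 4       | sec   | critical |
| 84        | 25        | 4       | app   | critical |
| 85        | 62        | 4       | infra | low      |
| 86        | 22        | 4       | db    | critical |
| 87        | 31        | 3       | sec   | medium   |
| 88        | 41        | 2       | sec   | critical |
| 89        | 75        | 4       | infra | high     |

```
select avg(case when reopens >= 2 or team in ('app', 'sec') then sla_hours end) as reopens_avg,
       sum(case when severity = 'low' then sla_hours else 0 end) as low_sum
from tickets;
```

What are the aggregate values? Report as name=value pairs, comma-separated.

reopens_avg=42.2, low_sum=107

[reopens_avg: reopens >= 2 or team in ('app', 'sec')]
ticket_id=80: ✓ → 25
ticket_id=81: ✓ → 18
ticket_id=82: ✓ → 27
ticket_id=83: ✓ → 96
ticket_id=84: ✓ → 25
ticket_id=85: ✓ → 62
ticket_id=86: ✓ → 22
ticket_id=87: ✓ → 31
ticket_id=88: ✓ → 41
ticket_id=89: ✓ → 75
reopens_avg = (25 + 18 + 27 + 96 + 25 + 62 + 22 + 31 + 41 + 75) / 10 = 42.2
—
[low_sum: severity = 'low']
ticket_id=80: ✗
ticket_id=81: ✓ → 18
ticket_id=82: ✓ → 27
ticket_id=83: ✗
ticket_id=84: ✗
ticket_id=85: ✓ → 62
ticket_id=86: ✗
ticket_id=87: ✗
ticket_id=88: ✗
ticket_id=89: ✗
low_sum = 18 + 27 + 62 = 107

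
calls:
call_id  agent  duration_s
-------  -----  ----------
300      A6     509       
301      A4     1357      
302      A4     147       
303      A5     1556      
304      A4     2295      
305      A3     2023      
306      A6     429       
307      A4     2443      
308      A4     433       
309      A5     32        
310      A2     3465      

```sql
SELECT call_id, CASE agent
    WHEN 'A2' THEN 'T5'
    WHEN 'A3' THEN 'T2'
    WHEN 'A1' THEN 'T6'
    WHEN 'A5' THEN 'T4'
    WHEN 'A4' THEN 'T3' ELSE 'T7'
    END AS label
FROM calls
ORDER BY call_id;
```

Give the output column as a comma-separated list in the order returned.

T7, T3, T3, T4, T3, T2, T7, T3, T3, T4, T5

call_id=300: ELSE → T7
call_id=301: agent='A4' → T3
call_id=302: agent='A4' → T3
call_id=303: agent='A5' → T4
call_id=304: agent='A4' → T3
call_id=305: agent='A3' → T2
call_id=306: ELSE → T7
call_id=307: agent='A4' → T3
call_id=308: agent='A4' → T3
call_id=309: agent='A5' → T4
call_id=310: agent='A2' → T5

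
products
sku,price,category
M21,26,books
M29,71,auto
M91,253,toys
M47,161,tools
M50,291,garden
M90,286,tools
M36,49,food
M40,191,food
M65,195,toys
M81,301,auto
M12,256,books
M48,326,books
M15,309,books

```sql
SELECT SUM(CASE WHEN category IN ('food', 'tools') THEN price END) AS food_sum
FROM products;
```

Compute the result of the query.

sku=M21: ✗
sku=M29: ✗
sku=M91: ✗
sku=M47: ✓ → 161
sku=M50: ✗
sku=M90: ✓ → 286
sku=M36: ✓ → 49
sku=M40: ✓ → 191
sku=M65: ✗
sku=M81: ✗
sku=M12: ✗
sku=M48: ✗
sku=M15: ✗
food_sum = 161 + 286 + 49 + 191 = 687

687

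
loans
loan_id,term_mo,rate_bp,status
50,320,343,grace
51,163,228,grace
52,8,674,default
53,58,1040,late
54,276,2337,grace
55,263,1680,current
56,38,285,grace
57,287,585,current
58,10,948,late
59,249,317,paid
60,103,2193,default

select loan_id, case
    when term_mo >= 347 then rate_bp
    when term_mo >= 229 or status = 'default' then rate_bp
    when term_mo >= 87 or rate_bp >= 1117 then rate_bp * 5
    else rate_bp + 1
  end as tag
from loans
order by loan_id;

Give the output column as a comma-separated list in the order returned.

loan_id=50: term_mo >= 229 or status = 'default' → 343
loan_id=51: term_mo >= 87 or rate_bp >= 1117 → 1140
loan_id=52: term_mo >= 229 or status = 'default' → 674
loan_id=53: ELSE → 1041
loan_id=54: term_mo >= 229 or status = 'default' → 2337
loan_id=55: term_mo >= 229 or status = 'default' → 1680
loan_id=56: ELSE → 286
loan_id=57: term_mo >= 229 or status = 'default' → 585
loan_id=58: ELSE → 949
loan_id=59: term_mo >= 229 or status = 'default' → 317
loan_id=60: term_mo >= 229 or status = 'default' → 2193

343, 1140, 674, 1041, 2337, 1680, 286, 585, 949, 317, 2193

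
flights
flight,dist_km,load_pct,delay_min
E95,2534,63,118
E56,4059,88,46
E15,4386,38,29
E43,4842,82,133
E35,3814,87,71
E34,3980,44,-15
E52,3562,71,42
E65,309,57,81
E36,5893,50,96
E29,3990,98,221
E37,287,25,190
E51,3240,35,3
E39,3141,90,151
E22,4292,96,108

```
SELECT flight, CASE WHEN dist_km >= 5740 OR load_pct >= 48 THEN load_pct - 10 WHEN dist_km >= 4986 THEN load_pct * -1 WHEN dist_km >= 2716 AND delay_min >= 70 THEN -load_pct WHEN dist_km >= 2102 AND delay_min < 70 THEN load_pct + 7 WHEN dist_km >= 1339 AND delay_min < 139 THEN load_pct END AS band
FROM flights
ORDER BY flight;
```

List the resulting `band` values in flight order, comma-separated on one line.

flight=E15: dist_km >= 2102 AND delay_min < 70 → 45
flight=E22: dist_km >= 5740 OR load_pct >= 48 → 86
flight=E29: dist_km >= 5740 OR load_pct >= 48 → 88
flight=E34: dist_km >= 2102 AND delay_min < 70 → 51
flight=E35: dist_km >= 5740 OR load_pct >= 48 → 77
flight=E36: dist_km >= 5740 OR load_pct >= 48 → 40
flight=E37: (no match → NULL) → NULL
flight=E39: dist_km >= 5740 OR load_pct >= 48 → 80
flight=E43: dist_km >= 5740 OR load_pct >= 48 → 72
flight=E51: dist_km >= 2102 AND delay_min < 70 → 42
flight=E52: dist_km >= 5740 OR load_pct >= 48 → 61
flight=E56: dist_km >= 5740 OR load_pct >= 48 → 78
flight=E65: dist_km >= 5740 OR load_pct >= 48 → 47
flight=E95: dist_km >= 5740 OR load_pct >= 48 → 53

45, 86, 88, 51, 77, 40, NULL, 80, 72, 42, 61, 78, 47, 53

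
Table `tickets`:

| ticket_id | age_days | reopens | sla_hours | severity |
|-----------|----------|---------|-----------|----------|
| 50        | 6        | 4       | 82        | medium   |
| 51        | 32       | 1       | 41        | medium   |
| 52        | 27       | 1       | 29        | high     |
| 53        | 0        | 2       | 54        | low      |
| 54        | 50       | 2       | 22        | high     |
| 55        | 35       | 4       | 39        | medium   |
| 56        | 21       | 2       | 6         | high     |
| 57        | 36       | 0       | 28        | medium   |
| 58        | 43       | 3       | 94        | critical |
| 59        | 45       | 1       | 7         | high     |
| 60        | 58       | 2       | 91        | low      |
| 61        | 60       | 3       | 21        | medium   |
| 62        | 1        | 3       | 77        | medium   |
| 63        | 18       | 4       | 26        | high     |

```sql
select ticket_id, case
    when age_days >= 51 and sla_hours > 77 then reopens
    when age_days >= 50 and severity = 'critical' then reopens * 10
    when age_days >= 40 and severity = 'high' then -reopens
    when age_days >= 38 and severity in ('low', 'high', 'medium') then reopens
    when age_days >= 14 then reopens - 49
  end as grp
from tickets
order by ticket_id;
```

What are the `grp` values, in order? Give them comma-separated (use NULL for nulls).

NULL, -48, -48, NULL, -2, -45, -47, -49, -46, -1, 2, 3, NULL, -45

ticket_id=50: (no match → NULL) → NULL
ticket_id=51: age_days >= 14 → -48
ticket_id=52: age_days >= 14 → -48
ticket_id=53: (no match → NULL) → NULL
ticket_id=54: age_days >= 40 and severity = 'high' → -2
ticket_id=55: age_days >= 14 → -45
ticket_id=56: age_days >= 14 → -47
ticket_id=57: age_days >= 14 → -49
ticket_id=58: age_days >= 14 → -46
ticket_id=59: age_days >= 40 and severity = 'high' → -1
ticket_id=60: age_days >= 51 and sla_hours > 77 → 2
ticket_id=61: age_days >= 38 and severity in ('low', 'high', 'medium') → 3
ticket_id=62: (no match → NULL) → NULL
ticket_id=63: age_days >= 14 → -45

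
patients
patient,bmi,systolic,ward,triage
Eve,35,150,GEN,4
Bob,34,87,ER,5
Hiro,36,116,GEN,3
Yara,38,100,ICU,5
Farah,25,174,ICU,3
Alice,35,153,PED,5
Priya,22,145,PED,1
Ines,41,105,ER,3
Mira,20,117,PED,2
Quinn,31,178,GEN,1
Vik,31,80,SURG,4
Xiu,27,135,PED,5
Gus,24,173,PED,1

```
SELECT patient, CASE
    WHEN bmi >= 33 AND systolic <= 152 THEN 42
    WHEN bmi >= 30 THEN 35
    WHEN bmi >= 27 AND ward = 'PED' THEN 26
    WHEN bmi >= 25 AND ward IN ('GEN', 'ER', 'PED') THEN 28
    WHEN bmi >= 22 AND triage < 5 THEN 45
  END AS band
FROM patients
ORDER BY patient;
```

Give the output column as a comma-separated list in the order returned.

patient=Alice: bmi >= 30 → 35
patient=Bob: bmi >= 33 AND systolic <= 152 → 42
patient=Eve: bmi >= 33 AND systolic <= 152 → 42
patient=Farah: bmi >= 22 AND triage < 5 → 45
patient=Gus: bmi >= 22 AND triage < 5 → 45
patient=Hiro: bmi >= 33 AND systolic <= 152 → 42
patient=Ines: bmi >= 33 AND systolic <= 152 → 42
patient=Mira: (no match → NULL) → NULL
patient=Priya: bmi >= 22 AND triage < 5 → 45
patient=Quinn: bmi >= 30 → 35
patient=Vik: bmi >= 30 → 35
patient=Xiu: bmi >= 27 AND ward = 'PED' → 26
patient=Yara: bmi >= 33 AND systolic <= 152 → 42

35, 42, 42, 45, 45, 42, 42, NULL, 45, 35, 35, 26, 42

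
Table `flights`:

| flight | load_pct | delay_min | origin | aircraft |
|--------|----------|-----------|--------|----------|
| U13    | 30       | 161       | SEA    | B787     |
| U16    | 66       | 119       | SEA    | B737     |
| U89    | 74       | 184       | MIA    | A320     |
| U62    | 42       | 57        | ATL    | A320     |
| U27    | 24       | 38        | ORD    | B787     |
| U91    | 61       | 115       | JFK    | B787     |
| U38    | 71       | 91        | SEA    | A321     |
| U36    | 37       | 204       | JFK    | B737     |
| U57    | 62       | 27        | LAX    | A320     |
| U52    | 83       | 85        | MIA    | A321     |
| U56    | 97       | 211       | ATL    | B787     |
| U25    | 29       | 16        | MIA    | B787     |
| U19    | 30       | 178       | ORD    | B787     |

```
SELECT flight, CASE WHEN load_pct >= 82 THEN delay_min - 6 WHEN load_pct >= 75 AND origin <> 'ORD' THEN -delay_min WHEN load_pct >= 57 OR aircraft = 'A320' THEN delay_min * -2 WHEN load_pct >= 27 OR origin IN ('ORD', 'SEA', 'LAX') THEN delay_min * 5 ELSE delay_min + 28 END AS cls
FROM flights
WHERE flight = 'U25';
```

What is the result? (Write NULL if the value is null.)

80

flight = U25: load_pct=29, delay_min=16, origin=MIA, aircraft=B787.
load_pct >= 82 → false
load_pct >= 75 AND origin <> 'ORD' → false
load_pct >= 57 OR aircraft = 'A320' → false
load_pct >= 27 OR origin IN ('ORD', 'SEA', 'LAX') → true → 80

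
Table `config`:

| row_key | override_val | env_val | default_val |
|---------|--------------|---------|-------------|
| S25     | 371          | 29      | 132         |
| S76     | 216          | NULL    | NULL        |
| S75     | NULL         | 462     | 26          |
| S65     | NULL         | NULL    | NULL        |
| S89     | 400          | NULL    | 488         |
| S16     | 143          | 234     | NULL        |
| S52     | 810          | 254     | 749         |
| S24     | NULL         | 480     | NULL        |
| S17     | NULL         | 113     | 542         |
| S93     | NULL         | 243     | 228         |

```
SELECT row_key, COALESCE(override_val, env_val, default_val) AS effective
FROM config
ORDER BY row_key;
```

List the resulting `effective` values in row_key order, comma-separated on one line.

143, 113, 480, 371, 810, NULL, 462, 216, 400, 243

row_key=S16: override_val=143 → 143
row_key=S17: override_val=NULL, env_val=113 → 113
row_key=S24: override_val=NULL, env_val=480 → 480
row_key=S25: override_val=371 → 371
row_key=S52: override_val=810 → 810
row_key=S65: override_val=NULL, env_val=NULL, default_val=NULL (all NULL) → NULL
row_key=S75: override_val=NULL, env_val=462 → 462
row_key=S76: override_val=216 → 216
row_key=S89: override_val=400 → 400
row_key=S93: override_val=NULL, env_val=243 → 243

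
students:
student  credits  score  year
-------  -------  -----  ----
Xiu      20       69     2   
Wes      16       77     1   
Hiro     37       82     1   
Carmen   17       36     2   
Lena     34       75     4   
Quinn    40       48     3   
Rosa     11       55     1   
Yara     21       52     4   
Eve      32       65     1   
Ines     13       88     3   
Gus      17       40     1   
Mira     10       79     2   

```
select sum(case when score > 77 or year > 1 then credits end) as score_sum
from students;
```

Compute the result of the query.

192

student=Xiu: ✓ → 20
student=Wes: ✗
student=Hiro: ✓ → 37
student=Carmen: ✓ → 17
student=Lena: ✓ → 34
student=Quinn: ✓ → 40
student=Rosa: ✗
student=Yara: ✓ → 21
student=Eve: ✗
student=Ines: ✓ → 13
student=Gus: ✗
student=Mira: ✓ → 10
score_sum = 20 + 37 + 17 + 34 + 40 + 21 + 13 + 10 = 192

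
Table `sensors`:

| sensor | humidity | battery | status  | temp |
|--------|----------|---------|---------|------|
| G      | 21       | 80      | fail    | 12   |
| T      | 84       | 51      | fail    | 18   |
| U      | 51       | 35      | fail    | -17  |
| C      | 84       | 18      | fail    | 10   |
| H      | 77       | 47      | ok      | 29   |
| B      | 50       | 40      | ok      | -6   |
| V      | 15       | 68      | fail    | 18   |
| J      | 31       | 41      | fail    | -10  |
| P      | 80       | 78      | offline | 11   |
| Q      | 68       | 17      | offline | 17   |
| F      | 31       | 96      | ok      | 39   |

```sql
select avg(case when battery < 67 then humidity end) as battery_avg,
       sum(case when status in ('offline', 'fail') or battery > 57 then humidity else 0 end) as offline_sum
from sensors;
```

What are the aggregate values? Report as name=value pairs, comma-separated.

[battery_avg: battery < 67]
sensor=G: ✗
sensor=T: ✓ → 84
sensor=U: ✓ → 51
sensor=C: ✓ → 84
sensor=H: ✓ → 77
sensor=B: ✓ → 50
sensor=V: ✗
sensor=J: ✓ → 31
sensor=P: ✗
sensor=Q: ✓ → 68
sensor=F: ✗
battery_avg = (84 + 51 + 84 + 77 + 50 + 31 + 68) / 7 = 63.5714285714
—
[offline_sum: status in ('offline', 'fail') or battery > 57]
sensor=G: ✓ → 21
sensor=T: ✓ → 84
sensor=U: ✓ → 51
sensor=C: ✓ → 84
sensor=H: ✗
sensor=B: ✗
sensor=V: ✓ → 15
sensor=J: ✓ → 31
sensor=P: ✓ → 80
sensor=Q: ✓ → 68
sensor=F: ✓ → 31
offline_sum = 21 + 84 + 51 + 84 + 15 + 31 + 80 + 68 + 31 = 465

battery_avg=63.5714285714, offline_sum=465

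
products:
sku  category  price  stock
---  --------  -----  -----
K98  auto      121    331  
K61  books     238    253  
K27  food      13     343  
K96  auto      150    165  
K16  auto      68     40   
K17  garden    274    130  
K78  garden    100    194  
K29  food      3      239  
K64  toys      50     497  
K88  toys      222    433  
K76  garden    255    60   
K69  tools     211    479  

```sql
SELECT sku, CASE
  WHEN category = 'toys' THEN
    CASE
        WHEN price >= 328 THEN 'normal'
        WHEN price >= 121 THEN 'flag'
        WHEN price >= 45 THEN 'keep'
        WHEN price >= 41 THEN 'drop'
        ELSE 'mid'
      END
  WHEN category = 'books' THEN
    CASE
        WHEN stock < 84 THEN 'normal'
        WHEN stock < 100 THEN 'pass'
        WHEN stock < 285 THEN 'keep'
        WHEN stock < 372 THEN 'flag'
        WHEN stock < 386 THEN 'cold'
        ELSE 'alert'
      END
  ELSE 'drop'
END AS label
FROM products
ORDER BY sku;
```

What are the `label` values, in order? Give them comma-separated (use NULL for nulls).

sku=K16: category='auto' → outer ELSE → drop
sku=K17: category='garden' → outer ELSE → drop
sku=K27: category='food' → outer ELSE → drop
sku=K29: category='food' → outer ELSE → drop
sku=K61: category='books' → inner[stock < 285] → keep
sku=K64: category='toys' → inner[price >= 45] → keep
sku=K69: category='tools' → outer ELSE → drop
sku=K76: category='garden' → outer ELSE → drop
sku=K78: category='garden' → outer ELSE → drop
sku=K88: category='toys' → inner[price >= 121] → flag
sku=K96: category='auto' → outer ELSE → drop
sku=K98: category='auto' → outer ELSE → drop

drop, drop, drop, drop, keep, keep, drop, drop, drop, flag, drop, drop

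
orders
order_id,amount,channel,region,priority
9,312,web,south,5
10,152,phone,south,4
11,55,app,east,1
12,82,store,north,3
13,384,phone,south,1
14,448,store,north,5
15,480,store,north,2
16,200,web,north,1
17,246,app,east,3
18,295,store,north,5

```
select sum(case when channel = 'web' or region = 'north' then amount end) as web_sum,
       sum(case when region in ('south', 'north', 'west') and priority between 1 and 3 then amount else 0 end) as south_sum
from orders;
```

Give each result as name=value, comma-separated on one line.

[web_sum: channel = 'web' or region = 'north']
order_id=9: ✓ → 312
order_id=10: ✗
order_id=11: ✗
order_id=12: ✓ → 82
order_id=13: ✗
order_id=14: ✓ → 448
order_id=15: ✓ → 480
order_id=16: ✓ → 200
order_id=17: ✗
order_id=18: ✓ → 295
web_sum = 312 + 82 + 448 + 480 + 200 + 295 = 1817
—
[south_sum: region in ('south', 'north', 'west') and priority between 1 and 3]
order_id=9: ✗
order_id=10: ✗
order_id=11: ✗
order_id=12: ✓ → 82
order_id=13: ✓ → 384
order_id=14: ✗
order_id=15: ✓ → 480
order_id=16: ✓ → 200
order_id=17: ✗
order_id=18: ✗
south_sum = 82 + 384 + 480 + 200 = 1146

web_sum=1817, south_sum=1146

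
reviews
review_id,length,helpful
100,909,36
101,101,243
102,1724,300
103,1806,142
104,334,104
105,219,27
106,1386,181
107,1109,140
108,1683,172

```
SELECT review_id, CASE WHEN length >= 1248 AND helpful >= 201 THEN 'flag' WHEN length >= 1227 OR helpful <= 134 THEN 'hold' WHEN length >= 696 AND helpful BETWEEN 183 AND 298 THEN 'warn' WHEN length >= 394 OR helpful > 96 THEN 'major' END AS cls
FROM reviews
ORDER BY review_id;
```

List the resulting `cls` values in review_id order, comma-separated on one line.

hold, major, flag, hold, hold, hold, hold, major, hold

review_id=100: length >= 1227 OR helpful <= 134 → hold
review_id=101: length >= 394 OR helpful > 96 → major
review_id=102: length >= 1248 AND helpful >= 201 → flag
review_id=103: length >= 1227 OR helpful <= 134 → hold
review_id=104: length >= 1227 OR helpful <= 134 → hold
review_id=105: length >= 1227 OR helpful <= 134 → hold
review_id=106: length >= 1227 OR helpful <= 134 → hold
review_id=107: length >= 394 OR helpful > 96 → major
review_id=108: length >= 1227 OR helpful <= 134 → hold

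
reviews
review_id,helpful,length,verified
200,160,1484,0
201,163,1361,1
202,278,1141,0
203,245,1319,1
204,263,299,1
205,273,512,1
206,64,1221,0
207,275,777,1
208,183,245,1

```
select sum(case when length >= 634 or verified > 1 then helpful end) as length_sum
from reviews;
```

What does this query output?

review_id=200: ✓ → 160
review_id=201: ✓ → 163
review_id=202: ✓ → 278
review_id=203: ✓ → 245
review_id=204: ✗
review_id=205: ✗
review_id=206: ✓ → 64
review_id=207: ✓ → 275
review_id=208: ✗
length_sum = 160 + 163 + 278 + 245 + 64 + 275 = 1185

1185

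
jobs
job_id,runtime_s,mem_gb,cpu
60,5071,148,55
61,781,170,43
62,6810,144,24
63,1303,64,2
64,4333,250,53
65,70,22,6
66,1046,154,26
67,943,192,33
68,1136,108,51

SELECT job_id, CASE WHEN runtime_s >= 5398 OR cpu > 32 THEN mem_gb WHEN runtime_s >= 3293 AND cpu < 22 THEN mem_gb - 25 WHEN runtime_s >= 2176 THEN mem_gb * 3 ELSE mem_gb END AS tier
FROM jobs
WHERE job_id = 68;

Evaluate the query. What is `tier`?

job_id = 68: runtime_s=1136, mem_gb=108, cpu=51.
runtime_s >= 5398 OR cpu > 32 → true → 108

108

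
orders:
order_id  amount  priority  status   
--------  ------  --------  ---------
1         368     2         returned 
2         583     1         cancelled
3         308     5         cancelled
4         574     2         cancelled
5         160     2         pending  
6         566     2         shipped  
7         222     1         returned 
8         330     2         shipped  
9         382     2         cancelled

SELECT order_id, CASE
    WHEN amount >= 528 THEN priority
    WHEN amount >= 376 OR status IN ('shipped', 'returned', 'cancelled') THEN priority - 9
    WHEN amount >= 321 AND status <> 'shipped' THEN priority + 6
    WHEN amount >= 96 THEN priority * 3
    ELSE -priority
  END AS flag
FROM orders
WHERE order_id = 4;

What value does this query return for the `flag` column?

order_id = 4: amount=574, priority=2, status=cancelled.
amount >= 528 → true → 2

2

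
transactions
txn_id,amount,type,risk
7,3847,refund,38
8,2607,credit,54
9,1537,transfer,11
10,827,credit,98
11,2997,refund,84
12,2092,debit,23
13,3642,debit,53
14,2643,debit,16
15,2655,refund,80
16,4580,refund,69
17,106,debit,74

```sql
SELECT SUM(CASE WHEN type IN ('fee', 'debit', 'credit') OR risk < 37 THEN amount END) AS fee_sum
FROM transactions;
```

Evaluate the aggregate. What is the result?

13454

txn_id=7: ✗
txn_id=8: ✓ → 2607
txn_id=9: ✓ → 1537
txn_id=10: ✓ → 827
txn_id=11: ✗
txn_id=12: ✓ → 2092
txn_id=13: ✓ → 3642
txn_id=14: ✓ → 2643
txn_id=15: ✗
txn_id=16: ✗
txn_id=17: ✓ → 106
fee_sum = 2607 + 1537 + 827 + 2092 + 3642 + 2643 + 106 = 13454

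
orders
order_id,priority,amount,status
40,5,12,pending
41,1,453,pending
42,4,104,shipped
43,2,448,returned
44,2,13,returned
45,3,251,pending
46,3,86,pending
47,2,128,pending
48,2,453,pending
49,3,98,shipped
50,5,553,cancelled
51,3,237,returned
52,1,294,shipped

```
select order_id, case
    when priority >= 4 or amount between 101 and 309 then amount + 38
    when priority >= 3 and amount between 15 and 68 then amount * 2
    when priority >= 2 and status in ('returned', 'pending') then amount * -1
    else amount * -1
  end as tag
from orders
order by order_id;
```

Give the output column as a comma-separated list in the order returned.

order_id=40: priority >= 4 or amount between 101 and 309 → 50
order_id=41: ELSE → -453
order_id=42: priority >= 4 or amount between 101 and 309 → 142
order_id=43: priority >= 2 and status in ('returned', 'pending') → -448
order_id=44: priority >= 2 and status in ('returned', 'pending') → -13
order_id=45: priority >= 4 or amount between 101 and 309 → 289
order_id=46: priority >= 2 and status in ('returned', 'pending') → -86
order_id=47: priority >= 4 or amount between 101 and 309 → 166
order_id=48: priority >= 2 and status in ('returned', 'pending') → -453
order_id=49: ELSE → -98
order_id=50: priority >= 4 or amount between 101 and 309 → 591
order_id=51: priority >= 4 or amount between 101 and 309 → 275
order_id=52: priority >= 4 or amount between 101 and 309 → 332

50, -453, 142, -448, -13, 289, -86, 166, -453, -98, 591, 275, 332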